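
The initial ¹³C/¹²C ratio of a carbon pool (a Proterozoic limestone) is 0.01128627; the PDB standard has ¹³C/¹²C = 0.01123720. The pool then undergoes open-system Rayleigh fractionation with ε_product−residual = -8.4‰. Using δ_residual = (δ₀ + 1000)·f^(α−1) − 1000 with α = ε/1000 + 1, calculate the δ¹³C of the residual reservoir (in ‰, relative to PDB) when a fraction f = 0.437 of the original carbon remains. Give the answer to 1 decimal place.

11.4‰

δ₀ = (0.01128627/0.01123720 − 1)×1000 = (1.004367 − 1)×1000 = 4.367‰
α − 1 = ε/1000 = -0.0084
f^(α−1) = 0.437^(-0.0084) = 1.006978
δ_res = (4.367 + 1000) × 1.006978 − 1000 = 1011.375 − 1000 = 11.38‰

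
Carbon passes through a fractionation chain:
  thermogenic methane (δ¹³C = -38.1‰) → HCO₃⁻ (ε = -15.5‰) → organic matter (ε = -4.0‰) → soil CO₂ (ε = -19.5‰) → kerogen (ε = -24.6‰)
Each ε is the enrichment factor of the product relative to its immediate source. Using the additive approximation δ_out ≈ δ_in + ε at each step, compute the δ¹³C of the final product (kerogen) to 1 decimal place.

step 1: δ ≈ -38.1 + (-15.5) = -53.6‰
step 2: δ ≈ -53.6 + (-4.0) = -57.6‰
step 3: δ ≈ -57.6 + (-19.5) = -77.1‰
step 4: δ ≈ -77.1 + (-24.6) = -101.7‰

-101.7‰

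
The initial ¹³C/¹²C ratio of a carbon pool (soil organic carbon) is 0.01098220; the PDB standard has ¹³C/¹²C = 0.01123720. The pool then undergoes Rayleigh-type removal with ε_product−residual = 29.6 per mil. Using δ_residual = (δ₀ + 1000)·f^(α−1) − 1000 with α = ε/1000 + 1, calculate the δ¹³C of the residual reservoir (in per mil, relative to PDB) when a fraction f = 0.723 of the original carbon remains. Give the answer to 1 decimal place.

δ₀ = (0.01098220/0.01123720 − 1)×1000 = (0.977308 − 1)×1000 = -22.692 per mil
α − 1 = ε/1000 = 0.0296
f^(α−1) = 0.723^(0.0296) = 0.990445
δ_res = (-22.692 + 1000) × 0.990445 − 1000 = 967.970 − 1000 = -32.03 per mil

-32.0 per mil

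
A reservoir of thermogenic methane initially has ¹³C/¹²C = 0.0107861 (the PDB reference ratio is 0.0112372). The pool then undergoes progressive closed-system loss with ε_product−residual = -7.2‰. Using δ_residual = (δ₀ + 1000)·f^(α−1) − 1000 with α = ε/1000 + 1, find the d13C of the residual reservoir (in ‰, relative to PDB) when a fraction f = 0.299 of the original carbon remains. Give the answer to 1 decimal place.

-31.8‰

δ₀ = (0.0107861/0.0112372 − 1)×1000 = (0.959857 − 1)×1000 = -40.143‰
α − 1 = ε/1000 = -0.0072
f^(α−1) = 0.299^(-0.0072) = 1.008731
δ_res = (-40.143 + 1000) × 1.008731 − 1000 = 968.237 − 1000 = -31.76‰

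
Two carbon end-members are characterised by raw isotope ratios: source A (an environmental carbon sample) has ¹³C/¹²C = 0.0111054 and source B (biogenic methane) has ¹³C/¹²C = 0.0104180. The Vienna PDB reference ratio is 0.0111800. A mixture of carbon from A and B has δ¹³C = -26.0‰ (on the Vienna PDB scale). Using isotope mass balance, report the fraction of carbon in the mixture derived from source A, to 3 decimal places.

δ_A = (0.0111054/0.0111800 − 1)×1000 = (0.993327 − 1)×1000 = -6.673‰
δ_B = (0.0104180/0.0111800 − 1)×1000 = (0.931843 − 1)×1000 = -68.157‰
f_A = (δ_mix − δ_B)/(δ_A − δ_B) = (-26.0 − (-68.157))/(-6.673 − (-68.157))
f_A = 42.157 / 61.485 = 0.6857

0.686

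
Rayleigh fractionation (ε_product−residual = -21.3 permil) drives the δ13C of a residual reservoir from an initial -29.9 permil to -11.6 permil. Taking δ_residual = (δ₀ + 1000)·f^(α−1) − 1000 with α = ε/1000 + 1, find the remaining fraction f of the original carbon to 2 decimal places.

0.42

α − 1 = ε/1000 = -0.0213
(δ_res + 1000)/(δ₀ + 1000) = (-11.6 + 1000)/(-29.9 + 1000) = 988.4/970.1 = 1.018864
f = 1.018864^(1/-0.0213) = exp(ln(1.018864)/-0.0213) = exp(0.01869/-0.0213)
f = exp(-0.8774) = 0.4159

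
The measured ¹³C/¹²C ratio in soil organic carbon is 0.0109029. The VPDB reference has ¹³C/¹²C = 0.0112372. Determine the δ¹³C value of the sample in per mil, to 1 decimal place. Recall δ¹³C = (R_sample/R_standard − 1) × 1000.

-29.7 per mil

δ¹³C = (R_sample / R_standard − 1) × 1000
R_sample / R_standard = 0.0109029 / 0.0112372 = 0.970251
δ¹³C = (0.970251 − 1) × 1000 = -29.75 per mil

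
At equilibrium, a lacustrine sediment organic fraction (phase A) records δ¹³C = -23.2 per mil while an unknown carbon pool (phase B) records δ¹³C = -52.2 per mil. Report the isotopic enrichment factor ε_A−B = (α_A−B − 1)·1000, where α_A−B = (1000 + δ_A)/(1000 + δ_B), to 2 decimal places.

α_A−B = (1000 + -23.2) / (1000 + -52.2) = 976.8 / 947.8 = 1.030597
ε_A−B = (1.030597 − 1) × 1000 = 30.597 per mil
(The approximation ε ≈ δ_A − δ_B would give 29.0 per mil.)

30.60 per mil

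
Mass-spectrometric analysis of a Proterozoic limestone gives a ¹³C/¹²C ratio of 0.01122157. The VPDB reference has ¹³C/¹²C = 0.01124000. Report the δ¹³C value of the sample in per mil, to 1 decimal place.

δ¹³C = (R_sample / R_standard − 1) × 1000
R_sample / R_standard = 0.01122157 / 0.01124000 = 0.998360
δ¹³C = (0.998360 − 1) × 1000 = -1.64 per mil

-1.6 per mil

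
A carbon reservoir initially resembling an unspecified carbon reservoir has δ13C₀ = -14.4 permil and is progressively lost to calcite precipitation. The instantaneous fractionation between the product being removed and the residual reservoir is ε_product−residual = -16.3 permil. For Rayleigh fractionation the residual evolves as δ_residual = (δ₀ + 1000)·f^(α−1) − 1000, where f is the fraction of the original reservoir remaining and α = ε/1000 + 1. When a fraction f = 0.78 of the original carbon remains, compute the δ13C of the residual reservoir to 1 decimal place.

Rayleigh residual: δ_res = (δ₀ + 1000)·f^(α−1) − 1000
α = ε/1000 + 1 = 0.98370, so α − 1 = -0.01630
f^(α−1) = 0.78^(-0.01630) = 1.004058
δ_res = (-14.4 + 1000) × 1.004058 − 1000 = 989.600 − 1000 = -10.40 permil

-10.4 permil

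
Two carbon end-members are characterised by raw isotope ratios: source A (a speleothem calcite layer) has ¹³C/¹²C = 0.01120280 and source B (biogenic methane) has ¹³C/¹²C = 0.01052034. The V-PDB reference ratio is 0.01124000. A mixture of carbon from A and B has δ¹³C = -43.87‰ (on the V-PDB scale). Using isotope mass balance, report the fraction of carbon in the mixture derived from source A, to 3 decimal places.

0.332

δ_A = (0.01120280/0.01124000 − 1)×1000 = (0.996690 − 1)×1000 = -3.310‰
δ_B = (0.01052034/0.01124000 − 1)×1000 = (0.935973 − 1)×1000 = -64.027‰
f_A = (δ_mix − δ_B)/(δ_A − δ_B) = (-43.87 − (-64.027))/(-3.310 − (-64.027))
f_A = 20.157 / 60.717 = 0.3320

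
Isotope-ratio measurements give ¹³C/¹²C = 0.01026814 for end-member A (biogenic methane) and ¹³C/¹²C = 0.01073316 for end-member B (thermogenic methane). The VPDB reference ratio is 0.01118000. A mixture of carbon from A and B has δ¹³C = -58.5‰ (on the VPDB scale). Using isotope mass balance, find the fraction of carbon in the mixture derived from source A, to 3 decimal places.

δ_A = (0.01026814/0.01118000 − 1)×1000 = (0.918438 − 1)×1000 = -81.562‰
δ_B = (0.01073316/0.01118000 − 1)×1000 = (0.960032 − 1)×1000 = -39.968‰
f_A = (δ_mix − δ_B)/(δ_A − δ_B) = (-58.5 − (-39.968))/(-81.562 − (-39.968))
f_A = -18.532 / -41.594 = 0.4456

0.446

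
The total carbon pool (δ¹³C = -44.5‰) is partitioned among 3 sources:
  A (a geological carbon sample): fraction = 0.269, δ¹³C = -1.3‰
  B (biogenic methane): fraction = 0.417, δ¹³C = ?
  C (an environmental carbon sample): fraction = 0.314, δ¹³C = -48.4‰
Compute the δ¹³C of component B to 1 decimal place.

-69.4‰

Isotope mass balance: δ_bulk = Σ fᵢ·δᵢ.
-44.5 = 0.269×(-1.3) + 0.417×δ_B + 0.314×(-48.4)
0.417·δ_B = -44.5 − (-15.547) = -28.953
δ_B = -28.953 / 0.417 = -69.43‰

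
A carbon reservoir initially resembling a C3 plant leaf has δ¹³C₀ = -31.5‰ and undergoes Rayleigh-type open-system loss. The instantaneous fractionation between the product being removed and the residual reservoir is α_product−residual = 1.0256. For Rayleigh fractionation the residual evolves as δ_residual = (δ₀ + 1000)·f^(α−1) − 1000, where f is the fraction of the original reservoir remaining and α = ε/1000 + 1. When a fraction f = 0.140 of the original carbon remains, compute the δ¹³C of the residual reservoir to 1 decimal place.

-79.0‰

Rayleigh residual: δ_res = (δ₀ + 1000)·f^(α−1) − 1000
α − 1 = 0.02560
f^(α−1) = 0.140^(0.02560) = 0.950913
δ_res = (-31.5 + 1000) × 0.950913 − 1000 = 920.959 − 1000 = -79.04‰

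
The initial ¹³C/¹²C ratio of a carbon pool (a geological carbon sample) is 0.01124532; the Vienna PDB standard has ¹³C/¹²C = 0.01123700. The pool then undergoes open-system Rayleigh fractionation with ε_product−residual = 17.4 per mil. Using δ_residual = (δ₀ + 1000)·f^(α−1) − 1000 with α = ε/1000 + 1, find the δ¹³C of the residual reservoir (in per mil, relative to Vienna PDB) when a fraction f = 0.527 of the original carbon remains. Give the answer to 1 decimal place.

-10.4 per mil

δ₀ = (0.01124532/0.01123700 − 1)×1000 = (1.000740 − 1)×1000 = 0.740 per mil
α − 1 = ε/1000 = 0.0174
f^(α−1) = 0.527^(0.0174) = 0.988916
δ_res = (0.740 + 1000) × 0.988916 − 1000 = 989.648 − 1000 = -10.35 per mil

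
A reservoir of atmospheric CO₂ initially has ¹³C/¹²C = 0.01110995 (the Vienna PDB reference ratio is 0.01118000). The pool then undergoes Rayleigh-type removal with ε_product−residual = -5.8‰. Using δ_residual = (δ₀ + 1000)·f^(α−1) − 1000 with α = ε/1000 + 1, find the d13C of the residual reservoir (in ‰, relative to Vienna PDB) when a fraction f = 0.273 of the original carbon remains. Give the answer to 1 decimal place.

δ₀ = (0.01110995/0.01118000 − 1)×1000 = (0.993734 − 1)×1000 = -6.266‰
α − 1 = ε/1000 = -0.0058
f^(α−1) = 0.273^(-0.0058) = 1.007558
δ_res = (-6.266 + 1000) × 1.007558 − 1000 = 1001.245 − 1000 = 1.25‰

1.2‰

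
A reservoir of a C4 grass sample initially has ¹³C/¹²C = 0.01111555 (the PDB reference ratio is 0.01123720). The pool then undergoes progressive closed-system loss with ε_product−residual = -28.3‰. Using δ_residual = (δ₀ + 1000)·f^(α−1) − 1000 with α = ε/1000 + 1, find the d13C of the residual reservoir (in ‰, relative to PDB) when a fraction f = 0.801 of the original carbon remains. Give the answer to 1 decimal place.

-4.6‰

δ₀ = (0.01111555/0.01123720 − 1)×1000 = (0.989174 − 1)×1000 = -10.826‰
α − 1 = ε/1000 = -0.0283
f^(α−1) = 0.801^(-0.0283) = 1.006299
δ_res = (-10.826 + 1000) × 1.006299 − 1000 = 995.406 − 1000 = -4.59‰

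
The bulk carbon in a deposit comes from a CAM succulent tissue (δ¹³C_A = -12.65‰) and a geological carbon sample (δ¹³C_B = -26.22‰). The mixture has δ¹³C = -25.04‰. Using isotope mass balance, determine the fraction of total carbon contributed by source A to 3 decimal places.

0.087

δ_mix = f_A·δ_A + (1 − f_A)·δ_B  ⇒  f_A = (δ_mix − δ_B)/(δ_A − δ_B)
f_A = (-25.04 − (-26.22)) / (-12.65 − (-26.22))
f_A = 1.18 / 13.57 = 0.0870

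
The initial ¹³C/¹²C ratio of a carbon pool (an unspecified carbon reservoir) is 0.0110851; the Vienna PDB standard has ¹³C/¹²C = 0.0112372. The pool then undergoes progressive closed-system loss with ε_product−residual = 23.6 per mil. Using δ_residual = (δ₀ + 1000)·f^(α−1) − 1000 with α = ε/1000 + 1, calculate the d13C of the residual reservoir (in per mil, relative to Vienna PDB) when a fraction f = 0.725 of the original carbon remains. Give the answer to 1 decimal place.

-21.0 per mil

δ₀ = (0.0110851/0.0112372 − 1)×1000 = (0.986465 − 1)×1000 = -13.535 per mil
α − 1 = ε/1000 = 0.0236
f^(α−1) = 0.725^(0.0236) = 0.992439
δ_res = (-13.535 + 1000) × 0.992439 − 1000 = 979.006 − 1000 = -20.99 per mil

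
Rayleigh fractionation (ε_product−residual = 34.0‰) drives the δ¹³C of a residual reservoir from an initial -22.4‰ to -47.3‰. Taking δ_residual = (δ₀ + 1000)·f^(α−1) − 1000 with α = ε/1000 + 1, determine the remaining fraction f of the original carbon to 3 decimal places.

0.468

α − 1 = ε/1000 = 0.0340
(δ_res + 1000)/(δ₀ + 1000) = (-47.3 + 1000)/(-22.4 + 1000) = 952.7/977.6 = 0.974529
f = 0.974529^(1/0.0340) = exp(ln(0.974529)/0.0340) = exp(-0.02580/0.0340)
f = exp(-0.7588) = 0.4682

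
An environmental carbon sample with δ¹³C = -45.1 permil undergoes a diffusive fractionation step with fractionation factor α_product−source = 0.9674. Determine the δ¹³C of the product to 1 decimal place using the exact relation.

-76.2 permil

δ_product = (δ_source + 1000)·α − 1000
δ_product = (-45.1 + 1000) × 0.9674 − 1000
δ_product = 923.770 − 1000 = -76.23 permil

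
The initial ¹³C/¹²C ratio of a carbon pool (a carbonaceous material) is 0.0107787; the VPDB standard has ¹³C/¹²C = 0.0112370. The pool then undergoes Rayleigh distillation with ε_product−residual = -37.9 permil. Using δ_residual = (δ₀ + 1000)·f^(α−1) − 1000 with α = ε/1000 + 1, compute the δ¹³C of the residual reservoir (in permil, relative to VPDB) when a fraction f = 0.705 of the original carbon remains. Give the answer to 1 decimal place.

-28.0 permil

δ₀ = (0.0107787/0.0112370 − 1)×1000 = (0.959215 − 1)×1000 = -40.785 permil
α − 1 = ε/1000 = -0.0379
f^(α−1) = 0.705^(-0.0379) = 1.013336
δ_res = (-40.785 + 1000) × 1.013336 − 1000 = 972.008 − 1000 = -27.99 permil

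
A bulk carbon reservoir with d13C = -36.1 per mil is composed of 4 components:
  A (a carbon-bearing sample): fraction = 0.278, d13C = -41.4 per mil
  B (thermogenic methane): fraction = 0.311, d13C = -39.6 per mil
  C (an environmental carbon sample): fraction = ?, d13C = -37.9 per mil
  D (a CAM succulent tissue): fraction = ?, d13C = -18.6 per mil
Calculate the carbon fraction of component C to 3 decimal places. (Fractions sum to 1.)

0.240

Let f_C and f_D be the unknown fractions; fractions sum to 1 so f_C + f_D = 0.411.
Mass balance: Σ fᵢ·δᵢ = δ_bulk ⇒ f_C·(-37.9) + f_D·(-18.6) = -36.1 − (-23.825) = -12.275
Substitute f_D = 0.411 − f_C:
f_C·(-37.9 − -18.6) = -12.275 − 0.411×(-18.6) = -4.631
f_C = -4.631 / -19.3 = 0.2399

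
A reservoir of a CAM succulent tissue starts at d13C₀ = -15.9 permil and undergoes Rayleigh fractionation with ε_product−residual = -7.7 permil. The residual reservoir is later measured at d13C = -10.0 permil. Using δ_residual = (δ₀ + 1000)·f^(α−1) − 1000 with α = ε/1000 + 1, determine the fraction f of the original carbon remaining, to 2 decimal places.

α − 1 = ε/1000 = -0.0077
(δ_res + 1000)/(δ₀ + 1000) = (-10.0 + 1000)/(-15.9 + 1000) = 990.0/984.1 = 1.005995
f = 1.005995^(1/-0.0077) = exp(ln(1.005995)/-0.0077) = exp(0.00598/-0.0077)
f = exp(-0.7763) = 0.4601

0.46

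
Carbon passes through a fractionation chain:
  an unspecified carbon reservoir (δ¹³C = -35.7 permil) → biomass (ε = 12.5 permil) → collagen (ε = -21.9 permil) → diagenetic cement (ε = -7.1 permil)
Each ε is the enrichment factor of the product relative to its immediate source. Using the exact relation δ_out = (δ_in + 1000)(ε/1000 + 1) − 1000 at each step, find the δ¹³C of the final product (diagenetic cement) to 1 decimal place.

step 1: δ = (-35.70 + 1000)·(12.5/1000 + 1) − 1000 = -23.65 permil
step 2: δ = (-23.65 + 1000)·(-21.9/1000 + 1) − 1000 = -45.03 permil
step 3: δ = (-45.03 + 1000)·(-7.1/1000 + 1) − 1000 = -51.81 permil

-51.8 permil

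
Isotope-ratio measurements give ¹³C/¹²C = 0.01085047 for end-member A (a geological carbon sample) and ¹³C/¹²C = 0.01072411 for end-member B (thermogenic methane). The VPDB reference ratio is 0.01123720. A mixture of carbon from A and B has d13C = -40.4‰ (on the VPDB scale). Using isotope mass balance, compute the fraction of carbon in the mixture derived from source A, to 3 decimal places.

δ_A = (0.01085047/0.01123720 − 1)×1000 = (0.965585 − 1)×1000 = -34.415‰
δ_B = (0.01072411/0.01123720 − 1)×1000 = (0.954340 − 1)×1000 = -45.660‰
f_A = (δ_mix − δ_B)/(δ_A − δ_B) = (-40.4 − (-45.660))/(-34.415 − (-45.660))
f_A = 5.260 / 11.245 = 0.4678

0.468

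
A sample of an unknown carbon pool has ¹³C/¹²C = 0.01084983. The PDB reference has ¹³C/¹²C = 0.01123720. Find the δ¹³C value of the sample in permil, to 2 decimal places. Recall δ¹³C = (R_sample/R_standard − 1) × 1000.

δ¹³C = (R_sample / R_standard − 1) × 1000
R_sample / R_standard = 0.01084983 / 0.01123720 = 0.965528
δ¹³C = (0.965528 − 1) × 1000 = -34.472 permil

-34.47 permil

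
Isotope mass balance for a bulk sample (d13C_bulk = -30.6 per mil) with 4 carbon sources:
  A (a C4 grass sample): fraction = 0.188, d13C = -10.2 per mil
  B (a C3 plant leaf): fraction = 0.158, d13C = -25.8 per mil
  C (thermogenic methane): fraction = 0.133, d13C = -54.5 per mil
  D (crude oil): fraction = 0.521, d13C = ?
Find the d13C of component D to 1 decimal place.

Isotope mass balance: δ_bulk = Σ fᵢ·δᵢ.
-30.6 = 0.188×(-10.2) + 0.158×(-25.8) + 0.133×(-54.5) + 0.521×δ_D
0.521·δ_D = -30.6 − (-13.242) = -17.358
δ_D = -17.358 / 0.521 = -33.32 per mil

-33.3 per mil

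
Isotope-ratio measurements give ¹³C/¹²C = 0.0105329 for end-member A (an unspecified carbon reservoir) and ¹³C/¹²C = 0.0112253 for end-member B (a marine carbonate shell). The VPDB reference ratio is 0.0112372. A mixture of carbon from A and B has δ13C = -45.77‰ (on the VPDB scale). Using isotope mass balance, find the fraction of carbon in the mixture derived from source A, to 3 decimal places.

0.726

δ_A = (0.0105329/0.0112372 − 1)×1000 = (0.937324 − 1)×1000 = -62.676‰
δ_B = (0.0112253/0.0112372 − 1)×1000 = (0.998941 − 1)×1000 = -1.059‰
f_A = (δ_mix − δ_B)/(δ_A − δ_B) = (-45.77 − (-1.059))/(-62.676 − (-1.059))
f_A = -44.711 / -61.617 = 0.7256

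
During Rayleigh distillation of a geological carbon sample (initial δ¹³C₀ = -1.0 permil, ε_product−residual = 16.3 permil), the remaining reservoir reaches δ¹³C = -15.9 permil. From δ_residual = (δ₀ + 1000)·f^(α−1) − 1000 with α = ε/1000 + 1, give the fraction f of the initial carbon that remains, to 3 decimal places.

0.398

α − 1 = ε/1000 = 0.0163
(δ_res + 1000)/(δ₀ + 1000) = (-15.9 + 1000)/(-1.0 + 1000) = 984.1/999.0 = 0.985085
f = 0.985085^(1/0.0163) = exp(ln(0.985085)/0.0163) = exp(-0.01503/0.0163)
f = exp(-0.9219) = 0.3978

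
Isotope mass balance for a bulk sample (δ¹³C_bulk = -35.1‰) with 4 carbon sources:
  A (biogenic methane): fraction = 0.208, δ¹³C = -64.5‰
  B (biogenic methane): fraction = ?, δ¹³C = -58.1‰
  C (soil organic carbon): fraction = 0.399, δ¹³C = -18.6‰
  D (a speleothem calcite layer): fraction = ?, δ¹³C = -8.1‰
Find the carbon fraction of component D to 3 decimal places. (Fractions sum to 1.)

Let f_D and f_B be the unknown fractions; fractions sum to 1 so f_D + f_B = 0.393.
Mass balance: Σ fᵢ·δᵢ = δ_bulk ⇒ f_D·(-8.1) + f_B·(-58.1) = -35.1 − (-20.837) = -14.263
Substitute f_B = 0.393 − f_D:
f_D·(-8.1 − -58.1) = -14.263 − 0.393×(-58.1) = 8.571
f_D = 8.571 / 50.0 = 0.1714

0.171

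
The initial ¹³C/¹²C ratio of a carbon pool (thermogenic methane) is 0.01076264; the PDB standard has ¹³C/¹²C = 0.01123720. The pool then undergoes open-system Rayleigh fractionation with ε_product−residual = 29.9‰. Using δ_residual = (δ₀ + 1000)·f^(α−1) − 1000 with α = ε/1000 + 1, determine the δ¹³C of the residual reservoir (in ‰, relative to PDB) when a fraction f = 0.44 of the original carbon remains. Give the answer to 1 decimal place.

δ₀ = (0.01076264/0.01123720 − 1)×1000 = (0.957769 − 1)×1000 = -42.231‰
α − 1 = ε/1000 = 0.0299
f^(α−1) = 0.44^(0.0299) = 0.975752
δ_res = (-42.231 + 1000) × 0.975752 − 1000 = 934.544 − 1000 = -65.46‰

-65.5‰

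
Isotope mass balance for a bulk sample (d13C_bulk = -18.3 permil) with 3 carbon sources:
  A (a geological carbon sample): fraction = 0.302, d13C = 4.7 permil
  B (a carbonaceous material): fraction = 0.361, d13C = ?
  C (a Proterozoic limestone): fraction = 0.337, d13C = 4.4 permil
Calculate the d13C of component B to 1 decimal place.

-58.7 permil

Isotope mass balance: δ_bulk = Σ fᵢ·δᵢ.
-18.3 = 0.302×(4.7) + 0.361×δ_B + 0.337×(4.4)
0.361·δ_B = -18.3 − (2.902) = -21.202
δ_B = -21.202 / 0.361 = -58.73 permil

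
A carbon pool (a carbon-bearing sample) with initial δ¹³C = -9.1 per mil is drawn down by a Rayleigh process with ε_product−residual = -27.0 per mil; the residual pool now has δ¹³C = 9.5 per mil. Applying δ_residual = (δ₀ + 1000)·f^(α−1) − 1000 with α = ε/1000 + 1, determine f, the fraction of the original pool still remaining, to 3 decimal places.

α − 1 = ε/1000 = -0.0270
(δ_res + 1000)/(δ₀ + 1000) = (9.5 + 1000)/(-9.1 + 1000) = 1009.5/990.9 = 1.018771
f = 1.018771^(1/-0.0270) = exp(ln(1.018771)/-0.0270) = exp(0.01860/-0.0270)
f = exp(-0.6888) = 0.5022

0.502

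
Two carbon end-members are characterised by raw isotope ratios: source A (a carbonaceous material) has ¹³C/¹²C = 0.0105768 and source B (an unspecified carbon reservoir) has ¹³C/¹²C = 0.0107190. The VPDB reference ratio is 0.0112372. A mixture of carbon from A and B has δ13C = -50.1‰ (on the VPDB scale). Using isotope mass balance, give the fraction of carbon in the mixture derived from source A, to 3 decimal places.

δ_A = (0.0105768/0.0112372 − 1)×1000 = (0.941231 − 1)×1000 = -58.769‰
δ_B = (0.0107190/0.0112372 − 1)×1000 = (0.953885 − 1)×1000 = -46.115‰
f_A = (δ_mix − δ_B)/(δ_A − δ_B) = (-50.1 − (-46.115))/(-58.769 − (-46.115))
f_A = -3.985 / -12.654 = 0.3149

0.315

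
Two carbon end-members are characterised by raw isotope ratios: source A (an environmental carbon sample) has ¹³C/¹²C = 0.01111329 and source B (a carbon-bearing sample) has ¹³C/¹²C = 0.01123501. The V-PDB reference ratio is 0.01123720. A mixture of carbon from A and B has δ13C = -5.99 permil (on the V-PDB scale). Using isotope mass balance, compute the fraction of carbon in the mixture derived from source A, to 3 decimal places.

δ_A = (0.01111329/0.01123720 − 1)×1000 = (0.988973 − 1)×1000 = -11.027 permil
δ_B = (0.01123501/0.01123720 − 1)×1000 = (0.999805 − 1)×1000 = -0.195 permil
f_A = (δ_mix − δ_B)/(δ_A − δ_B) = (-5.99 − (-0.195))/(-11.027 − (-0.195))
f_A = -5.795 / -10.832 = 0.5350

0.535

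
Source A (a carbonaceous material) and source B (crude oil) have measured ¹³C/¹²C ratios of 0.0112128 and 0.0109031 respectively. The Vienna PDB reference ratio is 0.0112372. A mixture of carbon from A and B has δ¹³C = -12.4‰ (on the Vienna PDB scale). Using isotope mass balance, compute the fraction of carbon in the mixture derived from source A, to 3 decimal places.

0.629

δ_A = (0.0112128/0.0112372 − 1)×1000 = (0.997829 − 1)×1000 = -2.171‰
δ_B = (0.0109031/0.0112372 − 1)×1000 = (0.970268 − 1)×1000 = -29.732‰
f_A = (δ_mix − δ_B)/(δ_A − δ_B) = (-12.4 − (-29.732))/(-2.171 − (-29.732))
f_A = 17.332 / 27.560 = 0.6289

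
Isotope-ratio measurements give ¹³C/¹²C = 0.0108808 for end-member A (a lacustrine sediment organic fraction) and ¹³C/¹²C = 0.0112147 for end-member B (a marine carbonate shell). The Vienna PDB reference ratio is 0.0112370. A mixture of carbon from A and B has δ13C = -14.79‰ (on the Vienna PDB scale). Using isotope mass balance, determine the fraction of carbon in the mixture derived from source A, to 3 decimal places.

0.431

δ_A = (0.0108808/0.0112370 − 1)×1000 = (0.968301 − 1)×1000 = -31.699‰
δ_B = (0.0112147/0.0112370 − 1)×1000 = (0.998015 − 1)×1000 = -1.985‰
f_A = (δ_mix − δ_B)/(δ_A − δ_B) = (-14.79 − (-1.985))/(-31.699 − (-1.985))
f_A = -12.805 / -29.714 = 0.4310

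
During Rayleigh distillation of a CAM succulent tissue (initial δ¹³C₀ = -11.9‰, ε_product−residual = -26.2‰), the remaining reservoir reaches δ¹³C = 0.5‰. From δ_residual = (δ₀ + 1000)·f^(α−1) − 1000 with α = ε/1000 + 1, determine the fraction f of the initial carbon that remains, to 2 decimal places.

0.62

α − 1 = ε/1000 = -0.0262
(δ_res + 1000)/(δ₀ + 1000) = (0.5 + 1000)/(-11.9 + 1000) = 1000.5/988.1 = 1.012549
f = 1.012549^(1/-0.0262) = exp(ln(1.012549)/-0.0262) = exp(0.01247/-0.0262)
f = exp(-0.4760) = 0.6213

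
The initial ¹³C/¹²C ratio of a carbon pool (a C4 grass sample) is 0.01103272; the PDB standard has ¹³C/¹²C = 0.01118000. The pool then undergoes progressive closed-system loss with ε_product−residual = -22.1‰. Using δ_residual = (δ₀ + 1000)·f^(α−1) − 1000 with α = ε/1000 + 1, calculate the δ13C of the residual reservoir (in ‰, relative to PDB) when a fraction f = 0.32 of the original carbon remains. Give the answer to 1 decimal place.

12.0‰

δ₀ = (0.01103272/0.01118000 − 1)×1000 = (0.986826 − 1)×1000 = -13.174‰
α − 1 = ε/1000 = -0.0221
f^(α−1) = 0.32^(-0.0221) = 1.025501
δ_res = (-13.174 + 1000) × 1.025501 − 1000 = 1011.992 − 1000 = 11.99‰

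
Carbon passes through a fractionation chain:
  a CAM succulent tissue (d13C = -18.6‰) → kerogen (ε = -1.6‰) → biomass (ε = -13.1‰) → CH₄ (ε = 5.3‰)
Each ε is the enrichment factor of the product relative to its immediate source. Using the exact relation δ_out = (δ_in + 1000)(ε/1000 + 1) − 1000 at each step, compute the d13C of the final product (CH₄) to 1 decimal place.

-27.9‰

step 1: δ = (-18.60 + 1000)·(-1.6/1000 + 1) − 1000 = -20.17‰
step 2: δ = (-20.17 + 1000)·(-13.1/1000 + 1) − 1000 = -33.01‰
step 3: δ = (-33.01 + 1000)·(5.3/1000 + 1) − 1000 = -27.88‰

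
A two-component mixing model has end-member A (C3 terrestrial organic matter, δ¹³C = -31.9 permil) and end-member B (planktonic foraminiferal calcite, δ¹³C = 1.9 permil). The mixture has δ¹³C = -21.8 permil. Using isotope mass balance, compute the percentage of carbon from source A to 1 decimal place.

70.1%

δ_mix = f_A·δ_A + (1 − f_A)·δ_B  ⇒  f_A = (δ_mix − δ_B)/(δ_A − δ_B)
f_A = (-21.8 − (1.9)) / (-31.9 − (1.9))
f_A = -23.7 / -33.8 = 0.7012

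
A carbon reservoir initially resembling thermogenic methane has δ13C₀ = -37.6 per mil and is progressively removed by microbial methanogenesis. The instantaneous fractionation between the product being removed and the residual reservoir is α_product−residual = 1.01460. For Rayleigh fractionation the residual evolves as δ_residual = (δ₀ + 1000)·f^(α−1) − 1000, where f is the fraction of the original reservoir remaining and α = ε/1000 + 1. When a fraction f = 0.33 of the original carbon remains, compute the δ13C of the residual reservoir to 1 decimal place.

-53.1 per mil

Rayleigh residual: δ_res = (δ₀ + 1000)·f^(α−1) − 1000
α − 1 = 0.01460
f^(α−1) = 0.33^(0.01460) = 0.983944
δ_res = (-37.6 + 1000) × 0.983944 − 1000 = 946.948 − 1000 = -53.05 per mil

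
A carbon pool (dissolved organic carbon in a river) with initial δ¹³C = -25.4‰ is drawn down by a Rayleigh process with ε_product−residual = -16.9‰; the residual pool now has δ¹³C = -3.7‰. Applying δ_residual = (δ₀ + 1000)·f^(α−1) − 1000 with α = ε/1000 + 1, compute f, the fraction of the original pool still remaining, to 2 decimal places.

α − 1 = ε/1000 = -0.0169
(δ_res + 1000)/(δ₀ + 1000) = (-3.7 + 1000)/(-25.4 + 1000) = 996.3/974.6 = 1.022266
f = 1.022266^(1/-0.0169) = exp(ln(1.022266)/-0.0169) = exp(0.02202/-0.0169)
f = exp(-1.3030) = 0.2717

0.27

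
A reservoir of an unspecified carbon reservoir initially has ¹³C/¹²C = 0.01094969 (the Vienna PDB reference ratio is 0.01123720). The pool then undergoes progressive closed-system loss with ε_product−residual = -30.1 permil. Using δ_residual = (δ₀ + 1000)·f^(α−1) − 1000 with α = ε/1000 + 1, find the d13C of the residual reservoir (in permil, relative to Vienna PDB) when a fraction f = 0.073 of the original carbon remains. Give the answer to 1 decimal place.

54.3 permil

δ₀ = (0.01094969/0.01123720 − 1)×1000 = (0.974414 − 1)×1000 = -25.586 permil
α − 1 = ε/1000 = -0.0301
f^(α−1) = 0.073^(-0.0301) = 1.081967
δ_res = (-25.586 + 1000) × 1.081967 − 1000 = 1054.284 − 1000 = 54.28 permil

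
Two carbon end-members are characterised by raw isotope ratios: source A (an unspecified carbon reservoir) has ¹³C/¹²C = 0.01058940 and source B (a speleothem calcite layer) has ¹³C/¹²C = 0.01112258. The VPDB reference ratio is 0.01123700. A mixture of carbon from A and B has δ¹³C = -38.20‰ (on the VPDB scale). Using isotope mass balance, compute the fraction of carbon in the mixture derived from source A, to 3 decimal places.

0.590

δ_A = (0.01058940/0.01123700 − 1)×1000 = (0.942369 − 1)×1000 = -57.631‰
δ_B = (0.01112258/0.01123700 − 1)×1000 = (0.989818 − 1)×1000 = -10.182‰
f_A = (δ_mix − δ_B)/(δ_A − δ_B) = (-38.20 − (-10.182))/(-57.631 − (-10.182))
f_A = -28.018 / -47.449 = 0.5905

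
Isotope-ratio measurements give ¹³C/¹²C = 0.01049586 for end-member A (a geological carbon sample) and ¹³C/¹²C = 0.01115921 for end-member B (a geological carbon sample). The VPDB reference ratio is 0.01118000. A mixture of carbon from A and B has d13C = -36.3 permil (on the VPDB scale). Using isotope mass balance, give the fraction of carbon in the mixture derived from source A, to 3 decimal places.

0.580

δ_A = (0.01049586/0.01118000 − 1)×1000 = (0.938807 − 1)×1000 = -61.193 permil
δ_B = (0.01115921/0.01118000 − 1)×1000 = (0.998140 − 1)×1000 = -1.860 permil
f_A = (δ_mix − δ_B)/(δ_A − δ_B) = (-36.3 − (-1.860))/(-61.193 − (-1.860))
f_A = -34.440 / -59.334 = 0.5805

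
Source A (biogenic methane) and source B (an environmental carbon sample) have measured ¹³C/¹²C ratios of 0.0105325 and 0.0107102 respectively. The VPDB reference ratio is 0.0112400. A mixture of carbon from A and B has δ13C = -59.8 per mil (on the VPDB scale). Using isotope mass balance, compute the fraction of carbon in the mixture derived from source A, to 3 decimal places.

0.801

δ_A = (0.0105325/0.0112400 − 1)×1000 = (0.937055 − 1)×1000 = -62.945 per mil
δ_B = (0.0107102/0.0112400 − 1)×1000 = (0.952865 − 1)×1000 = -47.135 per mil
f_A = (δ_mix − δ_B)/(δ_A − δ_B) = (-59.8 − (-47.135))/(-62.945 − (-47.135))
f_A = -12.665 / -15.810 = 0.8011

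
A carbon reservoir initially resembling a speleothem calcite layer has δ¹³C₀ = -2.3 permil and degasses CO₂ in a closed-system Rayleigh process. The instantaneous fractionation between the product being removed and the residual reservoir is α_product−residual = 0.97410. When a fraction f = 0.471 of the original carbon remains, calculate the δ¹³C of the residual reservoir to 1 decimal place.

17.3 permil

Rayleigh residual: δ_res = (δ₀ + 1000)·f^(α−1) − 1000
α − 1 = -0.02590
f^(α−1) = 0.471^(-0.02590) = 1.019691
δ_res = (-2.3 + 1000) × 1.019691 − 1000 = 1017.346 − 1000 = 17.35 permil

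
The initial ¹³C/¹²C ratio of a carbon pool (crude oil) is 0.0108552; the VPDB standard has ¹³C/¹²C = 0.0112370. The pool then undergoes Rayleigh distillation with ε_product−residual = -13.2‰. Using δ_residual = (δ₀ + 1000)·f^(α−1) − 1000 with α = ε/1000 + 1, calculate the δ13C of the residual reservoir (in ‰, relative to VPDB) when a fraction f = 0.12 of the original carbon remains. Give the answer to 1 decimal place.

δ₀ = (0.0108552/0.0112370 − 1)×1000 = (0.966023 − 1)×1000 = -33.977‰
α − 1 = ε/1000 = -0.0132
f^(α−1) = 0.12^(-0.0132) = 1.028383
δ_res = (-33.977 + 1000) × 1.028383 − 1000 = 993.441 − 1000 = -6.56‰

-6.6‰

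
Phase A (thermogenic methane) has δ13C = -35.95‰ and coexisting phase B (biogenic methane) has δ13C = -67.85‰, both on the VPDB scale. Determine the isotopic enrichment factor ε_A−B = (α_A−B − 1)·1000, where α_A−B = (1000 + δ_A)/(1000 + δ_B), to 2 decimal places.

α_A−B = (1000 + -35.95) / (1000 + -67.85) = 964.05 / 932.15 = 1.034222
ε_A−B = (1.034222 − 1) × 1000 = 34.222‰
(The approximation ε ≈ δ_A − δ_B would give 31.90‰.)

34.22‰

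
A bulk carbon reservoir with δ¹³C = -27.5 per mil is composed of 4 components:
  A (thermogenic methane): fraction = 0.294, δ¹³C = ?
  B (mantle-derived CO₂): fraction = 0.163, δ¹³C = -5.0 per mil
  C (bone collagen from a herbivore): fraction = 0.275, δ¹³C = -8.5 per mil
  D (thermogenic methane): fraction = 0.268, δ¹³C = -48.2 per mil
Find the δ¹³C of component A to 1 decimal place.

Isotope mass balance: δ_bulk = Σ fᵢ·δᵢ.
-27.5 = 0.294×δ_A + 0.163×(-5.0) + 0.275×(-8.5) + 0.268×(-48.2)
0.294·δ_A = -27.5 − (-16.070) = -11.430
δ_A = -11.430 / 0.294 = -38.88 per mil

-38.9 per mil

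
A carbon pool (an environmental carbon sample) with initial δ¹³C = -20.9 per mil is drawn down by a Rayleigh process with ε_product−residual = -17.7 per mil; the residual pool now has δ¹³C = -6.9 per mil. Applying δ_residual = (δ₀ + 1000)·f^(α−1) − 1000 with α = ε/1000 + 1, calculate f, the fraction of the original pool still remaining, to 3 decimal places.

0.448

α − 1 = ε/1000 = -0.0177
(δ_res + 1000)/(δ₀ + 1000) = (-6.9 + 1000)/(-20.9 + 1000) = 993.1/979.1 = 1.014299
f = 1.014299^(1/-0.0177) = exp(ln(1.014299)/-0.0177) = exp(0.01420/-0.0177)
f = exp(-0.8021) = 0.4484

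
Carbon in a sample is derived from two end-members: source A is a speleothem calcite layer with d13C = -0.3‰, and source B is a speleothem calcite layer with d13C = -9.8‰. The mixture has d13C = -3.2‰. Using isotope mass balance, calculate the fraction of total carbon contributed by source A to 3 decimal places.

0.695

δ_mix = f_A·δ_A + (1 − f_A)·δ_B  ⇒  f_A = (δ_mix − δ_B)/(δ_A − δ_B)
f_A = (-3.2 − (-9.8)) / (-0.3 − (-9.8))
f_A = 6.6 / 9.5 = 0.6947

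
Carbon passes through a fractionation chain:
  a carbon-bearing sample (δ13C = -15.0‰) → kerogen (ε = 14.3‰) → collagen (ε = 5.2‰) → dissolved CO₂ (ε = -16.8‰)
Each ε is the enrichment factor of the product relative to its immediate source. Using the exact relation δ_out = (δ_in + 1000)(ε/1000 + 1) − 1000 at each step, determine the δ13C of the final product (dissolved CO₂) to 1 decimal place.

step 1: δ = (-15.00 + 1000)·(14.3/1000 + 1) − 1000 = -0.91‰
step 2: δ = (-0.91 + 1000)·(5.2/1000 + 1) − 1000 = 4.28‰
step 3: δ = (4.28 + 1000)·(-16.8/1000 + 1) − 1000 = -12.59‰

-12.6‰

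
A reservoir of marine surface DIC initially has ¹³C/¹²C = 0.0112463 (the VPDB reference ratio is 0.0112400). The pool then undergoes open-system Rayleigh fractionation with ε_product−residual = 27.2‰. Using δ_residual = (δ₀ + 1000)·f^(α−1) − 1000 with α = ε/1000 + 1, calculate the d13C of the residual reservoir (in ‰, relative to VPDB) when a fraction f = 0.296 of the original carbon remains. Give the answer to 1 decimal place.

δ₀ = (0.0112463/0.0112400 − 1)×1000 = (1.000560 − 1)×1000 = 0.560‰
α − 1 = ε/1000 = 0.0272
f^(α−1) = 0.296^(0.0272) = 0.967429
δ_res = (0.560 + 1000) × 0.967429 − 1000 = 967.971 − 1000 = -32.03‰

-32.0‰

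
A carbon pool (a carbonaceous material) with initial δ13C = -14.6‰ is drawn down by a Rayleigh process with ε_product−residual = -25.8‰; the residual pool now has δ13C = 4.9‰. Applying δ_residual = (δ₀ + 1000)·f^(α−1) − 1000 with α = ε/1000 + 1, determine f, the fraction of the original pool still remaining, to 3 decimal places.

0.468

α − 1 = ε/1000 = -0.0258
(δ_res + 1000)/(δ₀ + 1000) = (4.9 + 1000)/(-14.6 + 1000) = 1004.9/985.4 = 1.019789
f = 1.019789^(1/-0.0258) = exp(ln(1.019789)/-0.0258) = exp(0.01960/-0.0258)
f = exp(-0.7595) = 0.4679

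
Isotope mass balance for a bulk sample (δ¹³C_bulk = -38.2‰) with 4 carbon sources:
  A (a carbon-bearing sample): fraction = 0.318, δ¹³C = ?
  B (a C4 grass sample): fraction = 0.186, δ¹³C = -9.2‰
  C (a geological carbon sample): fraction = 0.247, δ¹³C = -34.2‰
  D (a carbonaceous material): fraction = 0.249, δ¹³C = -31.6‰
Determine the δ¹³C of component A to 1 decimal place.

-63.4‰

Isotope mass balance: δ_bulk = Σ fᵢ·δᵢ.
-38.2 = 0.318×δ_A + 0.186×(-9.2) + 0.247×(-34.2) + 0.249×(-31.6)
0.318·δ_A = -38.2 − (-18.027) = -20.173
δ_A = -20.173 / 0.318 = -63.44‰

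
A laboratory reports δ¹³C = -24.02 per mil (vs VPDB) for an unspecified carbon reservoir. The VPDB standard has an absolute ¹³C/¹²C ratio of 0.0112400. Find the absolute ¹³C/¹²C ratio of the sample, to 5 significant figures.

R_sample = R_standard × (δ¹³C/1000 + 1)
R_sample = 0.0112400 × (-24.02/1000 + 1) = 0.0112400 × 0.975980
R_sample = 0.0109700

0.010970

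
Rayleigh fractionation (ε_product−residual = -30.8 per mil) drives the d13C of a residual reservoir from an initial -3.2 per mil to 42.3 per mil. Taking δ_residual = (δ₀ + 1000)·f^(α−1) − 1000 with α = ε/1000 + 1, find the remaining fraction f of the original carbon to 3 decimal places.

0.235

α − 1 = ε/1000 = -0.0308
(δ_res + 1000)/(δ₀ + 1000) = (42.3 + 1000)/(-3.2 + 1000) = 1042.3/996.8 = 1.045646
f = 1.045646^(1/-0.0308) = exp(ln(1.045646)/-0.0308) = exp(0.04463/-0.0308)
f = exp(-1.4492) = 0.2348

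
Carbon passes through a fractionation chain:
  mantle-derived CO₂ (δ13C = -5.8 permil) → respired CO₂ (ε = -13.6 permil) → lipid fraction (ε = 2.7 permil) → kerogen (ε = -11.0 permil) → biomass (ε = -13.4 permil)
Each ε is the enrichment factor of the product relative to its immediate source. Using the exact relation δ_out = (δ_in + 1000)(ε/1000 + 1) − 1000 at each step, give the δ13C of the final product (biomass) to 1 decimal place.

step 1: δ = (-5.80 + 1000)·(-13.6/1000 + 1) − 1000 = -19.32 permil
step 2: δ = (-19.32 + 1000)·(2.7/1000 + 1) − 1000 = -16.67 permil
step 3: δ = (-16.67 + 1000)·(-11.0/1000 + 1) − 1000 = -27.49 permil
step 4: δ = (-27.49 + 1000)·(-13.4/1000 + 1) − 1000 = -40.52 permil

-40.5 permil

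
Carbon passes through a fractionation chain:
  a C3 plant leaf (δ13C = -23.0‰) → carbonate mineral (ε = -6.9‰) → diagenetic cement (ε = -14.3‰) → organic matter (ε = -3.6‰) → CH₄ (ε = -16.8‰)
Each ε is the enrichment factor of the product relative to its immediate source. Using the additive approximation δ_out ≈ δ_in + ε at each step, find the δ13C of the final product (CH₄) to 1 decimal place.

-64.6‰

step 1: δ ≈ -23.0 + (-6.9) = -29.9‰
step 2: δ ≈ -29.9 + (-14.3) = -44.2‰
step 3: δ ≈ -44.2 + (-3.6) = -47.8‰
step 4: δ ≈ -47.8 + (-16.8) = -64.6‰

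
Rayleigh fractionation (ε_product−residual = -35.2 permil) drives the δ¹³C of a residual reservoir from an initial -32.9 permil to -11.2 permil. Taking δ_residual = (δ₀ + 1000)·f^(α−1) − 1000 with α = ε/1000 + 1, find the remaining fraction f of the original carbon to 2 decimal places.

α − 1 = ε/1000 = -0.0352
(δ_res + 1000)/(δ₀ + 1000) = (-11.2 + 1000)/(-32.9 + 1000) = 988.8/967.1 = 1.022438
f = 1.022438^(1/-0.0352) = exp(ln(1.022438)/-0.0352) = exp(0.02219/-0.0352)
f = exp(-0.6304) = 0.5324

0.53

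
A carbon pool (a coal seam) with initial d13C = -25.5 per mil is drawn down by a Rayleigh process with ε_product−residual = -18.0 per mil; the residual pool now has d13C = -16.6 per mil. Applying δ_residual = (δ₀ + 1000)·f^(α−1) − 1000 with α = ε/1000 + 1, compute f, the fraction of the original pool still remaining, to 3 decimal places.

0.603

α − 1 = ε/1000 = -0.0180
(δ_res + 1000)/(δ₀ + 1000) = (-16.6 + 1000)/(-25.5 + 1000) = 983.4/974.5 = 1.009133
f = 1.009133^(1/-0.0180) = exp(ln(1.009133)/-0.0180) = exp(0.00909/-0.0180)
f = exp(-0.5051) = 0.6035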